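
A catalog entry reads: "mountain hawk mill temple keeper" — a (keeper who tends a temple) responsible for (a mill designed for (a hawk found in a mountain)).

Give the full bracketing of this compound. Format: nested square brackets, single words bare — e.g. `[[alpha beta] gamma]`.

[[[mountain hawk] mill] [temple keeper]]

Whole compound: head "keeper" (specifically "temple keeper"), modifier "mountain hawk mill".
Within "mountain hawk mill", the head is "mill" and the modifier is "mountain hawk".
Within "mountain hawk", the head is "hawk" and the modifier is "mountain".
Within "temple keeper", the head is "keeper" and the modifier is "temple".
So the structure is [[[mountain hawk] mill] [temple keeper]].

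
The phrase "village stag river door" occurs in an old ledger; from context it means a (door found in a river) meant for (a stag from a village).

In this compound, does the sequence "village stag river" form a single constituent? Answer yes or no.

The top-level split is [village stag] [river door]; the full structure is [[village stag] [river door]].
"village stag river" straddles a constituent boundary, so it is not a single unit.

no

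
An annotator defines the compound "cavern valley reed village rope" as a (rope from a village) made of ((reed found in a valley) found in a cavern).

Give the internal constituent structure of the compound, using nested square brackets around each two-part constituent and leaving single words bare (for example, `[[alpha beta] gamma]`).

[[cavern [valley reed]] [village rope]]

The outermost head in the paraphrase is "rope" (specifically "village rope"), modified by "cavern valley reed".
Within "cavern valley reed", the head is "reed" (specifically "valley reed") and the modifier is "cavern".
Within "valley reed", the head is "reed" and the modifier is "valley".
Within "village rope", the head is "rope" and the modifier is "village".
So the structure is [[cavern [valley reed]] [village rope]].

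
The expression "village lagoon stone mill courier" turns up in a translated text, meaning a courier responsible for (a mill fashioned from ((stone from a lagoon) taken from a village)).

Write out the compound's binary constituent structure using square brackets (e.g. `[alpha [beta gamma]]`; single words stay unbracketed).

[[[village [lagoon stone]] mill] courier]

Overall it is a kind of courier; the modifier is "village lagoon stone mill".
Within "village lagoon stone mill", the head is "mill" and the modifier is "village lagoon stone".
Within "village lagoon stone", the head is "stone" (specifically "lagoon stone") and the modifier is "village".
Within "lagoon stone", the head is "stone" and the modifier is "lagoon".
Assembled: [[[village [lagoon stone]] mill] courier].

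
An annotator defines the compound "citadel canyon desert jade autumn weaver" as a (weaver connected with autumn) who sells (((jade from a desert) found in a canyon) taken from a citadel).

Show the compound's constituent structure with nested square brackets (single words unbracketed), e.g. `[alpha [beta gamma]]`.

Overall it is a kind of weaver (specifically "autumn weaver"); the modifier is "citadel canyon desert jade".
Within "citadel canyon desert jade", the head is "jade" (specifically "canyon desert jade") and the modifier is "citadel".
Within "canyon desert jade", the head is "jade" (specifically "desert jade") and the modifier is "canyon".
Within "desert jade", the head is "jade" and the modifier is "desert".
Within "autumn weaver", the head is "weaver" and the modifier is "autumn".
Assembled: [[citadel [canyon [desert jade]]] [autumn weaver]].

[[citadel [canyon [desert jade]]] [autumn weaver]]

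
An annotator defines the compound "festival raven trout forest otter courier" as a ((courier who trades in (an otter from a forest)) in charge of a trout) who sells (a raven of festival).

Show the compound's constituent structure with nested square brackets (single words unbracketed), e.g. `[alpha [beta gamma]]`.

[[festival raven] [trout [[forest otter] courier]]]

Whole compound: head "courier" (specifically "trout forest otter courier"), modifier "festival raven".
Inside "festival raven": head "raven", modifier "festival".
Inside "trout forest otter courier": head "courier" (specifically "forest otter courier"), modifier "trout".
Inside "forest otter courier": head "courier", modifier "forest otter".
Inside "forest otter": head "otter", modifier "forest".
Assembled: [[festival raven] [trout [[forest otter] courier]]].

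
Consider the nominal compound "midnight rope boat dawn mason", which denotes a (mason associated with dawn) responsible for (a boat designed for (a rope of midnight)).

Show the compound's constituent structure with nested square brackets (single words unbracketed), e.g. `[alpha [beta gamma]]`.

At the top level: head "mason" (specifically "dawn mason"); modifier "midnight rope boat".
Within "midnight rope boat", the head is "boat" and the modifier is "midnight rope".
Within "midnight rope", the head is "rope" and the modifier is "midnight".
Within "dawn mason", the head is "mason" and the modifier is "dawn".
So the structure is [[[midnight rope] boat] [dawn mason]].

[[[midnight rope] boat] [dawn mason]]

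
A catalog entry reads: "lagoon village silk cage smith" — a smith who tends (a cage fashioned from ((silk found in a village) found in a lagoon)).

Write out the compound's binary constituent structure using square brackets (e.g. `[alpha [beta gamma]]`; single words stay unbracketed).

[[[lagoon [village silk]] cage] smith]

The outermost head in the paraphrase is "smith", modified by "lagoon village silk cage".
Within "lagoon village silk cage", the head is "cage" and the modifier is "lagoon village silk".
Within "lagoon village silk", the head is "silk" (specifically "village silk") and the modifier is "lagoon".
Within "village silk", the head is "silk" and the modifier is "village".
Putting it together: [[[lagoon [village silk]] cage] smith].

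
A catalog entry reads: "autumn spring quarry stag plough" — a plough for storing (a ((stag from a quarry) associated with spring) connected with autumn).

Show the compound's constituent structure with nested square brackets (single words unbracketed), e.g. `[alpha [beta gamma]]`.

[[autumn [spring [quarry stag]]] plough]

Whole compound: head "plough", modifier "autumn spring quarry stag".
Inside "autumn spring quarry stag": head "stag" (specifically "spring quarry stag"), modifier "autumn".
Inside "spring quarry stag": head "stag" (specifically "quarry stag"), modifier "spring".
Inside "quarry stag": head "stag", modifier "quarry".
So the structure is [[autumn [spring [quarry stag]]] plough].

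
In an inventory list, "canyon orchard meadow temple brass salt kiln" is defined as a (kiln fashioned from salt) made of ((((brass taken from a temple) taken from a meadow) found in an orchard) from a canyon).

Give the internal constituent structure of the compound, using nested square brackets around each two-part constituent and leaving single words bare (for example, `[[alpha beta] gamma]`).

[[canyon [orchard [meadow [temple brass]]]] [salt kiln]]

The outermost head in the paraphrase is "kiln" (specifically "salt kiln"), modified by "canyon orchard meadow temple brass".
Within "canyon orchard meadow temple brass", the head is "brass" (specifically "orchard meadow temple brass") and the modifier is "canyon".
Within "orchard meadow temple brass", the head is "brass" (specifically "meadow temple brass") and the modifier is "orchard".
Within "meadow temple brass", the head is "brass" (specifically "temple brass") and the modifier is "meadow".
Within "temple brass", the head is "brass" and the modifier is "temple".
Within "salt kiln", the head is "kiln" and the modifier is "salt".
So the structure is [[canyon [orchard [meadow [temple brass]]]] [salt kiln]].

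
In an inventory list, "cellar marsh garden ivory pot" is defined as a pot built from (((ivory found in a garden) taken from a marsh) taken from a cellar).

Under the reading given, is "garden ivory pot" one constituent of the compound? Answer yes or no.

no

The top-level split is [cellar marsh garden ivory] [pot]; the full structure is [[cellar [marsh [garden ivory]]] pot].
"garden ivory pot" straddles a constituent boundary, so it is not a single unit.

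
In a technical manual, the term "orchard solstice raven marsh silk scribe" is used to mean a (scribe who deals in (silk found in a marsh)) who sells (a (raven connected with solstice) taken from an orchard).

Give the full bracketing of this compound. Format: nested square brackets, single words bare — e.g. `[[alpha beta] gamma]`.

[[orchard [solstice raven]] [[marsh silk] scribe]]

The outermost head in the paraphrase is "scribe" (specifically "marsh silk scribe"), modified by "orchard solstice raven".
Within "orchard solstice raven", the head is "raven" (specifically "solstice raven") and the modifier is "orchard".
Within "solstice raven", the head is "raven" and the modifier is "solstice".
Within "marsh silk scribe", the head is "scribe" and the modifier is "marsh silk".
Within "marsh silk", the head is "silk" and the modifier is "marsh".
So the structure is [[orchard [solstice raven]] [[marsh silk] scribe]].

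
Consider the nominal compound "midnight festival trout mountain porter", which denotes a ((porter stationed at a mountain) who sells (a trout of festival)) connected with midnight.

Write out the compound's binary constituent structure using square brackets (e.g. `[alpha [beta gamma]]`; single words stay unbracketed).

[midnight [[festival trout] [mountain porter]]]

Whole compound: head "porter" (specifically "festival trout mountain porter"), modifier "midnight".
Within "festival trout mountain porter", the head is "porter" (specifically "mountain porter") and the modifier is "festival trout".
Within "festival trout", the head is "trout" and the modifier is "festival".
Within "mountain porter", the head is "porter" and the modifier is "mountain".
So the structure is [midnight [[festival trout] [mountain porter]]].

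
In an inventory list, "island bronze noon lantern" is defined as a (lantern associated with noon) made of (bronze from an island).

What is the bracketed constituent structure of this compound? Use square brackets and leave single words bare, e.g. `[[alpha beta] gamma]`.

[[island bronze] [noon lantern]]

Whole compound: head "lantern" (specifically "noon lantern"), modifier "island bronze".
"island bronze" → head "bronze", modifier "island".
"noon lantern" → head "lantern", modifier "noon".
So the structure is [[island bronze] [noon lantern]].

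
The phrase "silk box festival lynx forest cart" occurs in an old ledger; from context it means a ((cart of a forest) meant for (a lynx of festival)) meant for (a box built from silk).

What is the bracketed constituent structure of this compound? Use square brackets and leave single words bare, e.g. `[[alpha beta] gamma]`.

The outermost head in the paraphrase is "cart" (specifically "festival lynx forest cart"), modified by "silk box".
"silk box" → head "box", modifier "silk".
"festival lynx forest cart" → head "cart" (specifically "forest cart"), modifier "festival lynx".
"festival lynx" → head "lynx", modifier "festival".
"forest cart" → head "cart", modifier "forest".
So the structure is [[silk box] [[festival lynx] [forest cart]]].

[[silk box] [[festival lynx] [forest cart]]]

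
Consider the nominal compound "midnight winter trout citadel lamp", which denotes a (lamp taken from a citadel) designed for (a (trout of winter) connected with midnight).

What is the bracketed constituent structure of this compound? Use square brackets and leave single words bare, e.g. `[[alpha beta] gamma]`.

At the top level: head "lamp" (specifically "citadel lamp"); modifier "midnight winter trout".
Inside "midnight winter trout": head "trout" (specifically "winter trout"), modifier "midnight".
Inside "winter trout": head "trout", modifier "winter".
Inside "citadel lamp": head "lamp", modifier "citadel".
So the structure is [[midnight [winter trout]] [citadel lamp]].

[[midnight [winter trout]] [citadel lamp]]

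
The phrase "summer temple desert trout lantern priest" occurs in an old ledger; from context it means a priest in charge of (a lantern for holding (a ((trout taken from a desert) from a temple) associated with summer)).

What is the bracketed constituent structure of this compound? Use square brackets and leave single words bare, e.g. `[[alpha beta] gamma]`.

Overall it is a kind of priest; the modifier is "summer temple desert trout lantern".
Within "summer temple desert trout lantern", the head is "lantern" and the modifier is "summer temple desert trout".
Within "summer temple desert trout", the head is "trout" (specifically "temple desert trout") and the modifier is "summer".
Within "temple desert trout", the head is "trout" (specifically "desert trout") and the modifier is "temple".
Within "desert trout", the head is "trout" and the modifier is "desert".
Putting it together: [[[summer [temple [desert trout]]] lantern] priest].

[[[summer [temple [desert trout]]] lantern] priest]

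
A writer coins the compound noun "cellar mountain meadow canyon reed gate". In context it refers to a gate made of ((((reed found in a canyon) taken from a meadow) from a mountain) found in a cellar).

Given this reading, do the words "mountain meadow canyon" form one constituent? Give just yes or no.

no

The top-level split is [cellar mountain meadow canyon reed] [gate]; the full structure is [[cellar [mountain [meadow [canyon reed]]]] gate].
"mountain meadow canyon" straddles a constituent boundary, so it is not a single unit.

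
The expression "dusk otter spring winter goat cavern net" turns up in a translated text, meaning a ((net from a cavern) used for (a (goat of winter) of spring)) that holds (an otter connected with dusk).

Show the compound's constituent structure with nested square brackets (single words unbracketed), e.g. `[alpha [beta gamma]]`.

Whole compound: head "net" (specifically "spring winter goat cavern net"), modifier "dusk otter".
Within "dusk otter", the head is "otter" and the modifier is "dusk".
Within "spring winter goat cavern net", the head is "net" (specifically "cavern net") and the modifier is "spring winter goat".
Within "spring winter goat", the head is "goat" (specifically "winter goat") and the modifier is "spring".
Within "winter goat", the head is "goat" and the modifier is "winter".
Within "cavern net", the head is "net" and the modifier is "cavern".
Putting it together: [[dusk otter] [[spring [winter goat]] [cavern net]]].

[[dusk otter] [[spring [winter goat]] [cavern net]]]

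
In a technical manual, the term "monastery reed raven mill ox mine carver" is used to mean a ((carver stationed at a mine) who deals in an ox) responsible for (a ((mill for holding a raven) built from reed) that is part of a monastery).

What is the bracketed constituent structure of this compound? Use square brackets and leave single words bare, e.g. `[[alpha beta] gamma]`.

Whole compound: head "carver" (specifically "ox mine carver"), modifier "monastery reed raven mill".
Inside "monastery reed raven mill": head "mill" (specifically "reed raven mill"), modifier "monastery".
Inside "reed raven mill": head "mill" (specifically "raven mill"), modifier "reed".
Inside "raven mill": head "mill", modifier "raven".
Inside "ox mine carver": head "carver" (specifically "mine carver"), modifier "ox".
Inside "mine carver": head "carver", modifier "mine".
So the structure is [[monastery [reed [raven mill]]] [ox [mine carver]]].

[[monastery [reed [raven mill]]] [ox [mine carver]]]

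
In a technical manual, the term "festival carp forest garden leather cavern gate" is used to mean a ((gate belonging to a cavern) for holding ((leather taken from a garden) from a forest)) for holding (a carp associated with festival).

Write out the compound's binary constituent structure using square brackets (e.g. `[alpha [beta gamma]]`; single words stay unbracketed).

[[festival carp] [[forest [garden leather]] [cavern gate]]]

Whole compound: head "gate" (specifically "forest garden leather cavern gate"), modifier "festival carp".
Within "festival carp", the head is "carp" and the modifier is "festival".
Within "forest garden leather cavern gate", the head is "gate" (specifically "cavern gate") and the modifier is "forest garden leather".
Within "forest garden leather", the head is "leather" (specifically "garden leather") and the modifier is "forest".
Within "garden leather", the head is "leather" and the modifier is "garden".
Within "cavern gate", the head is "gate" and the modifier is "cavern".
Putting it together: [[festival carp] [[forest [garden leather]] [cavern gate]]].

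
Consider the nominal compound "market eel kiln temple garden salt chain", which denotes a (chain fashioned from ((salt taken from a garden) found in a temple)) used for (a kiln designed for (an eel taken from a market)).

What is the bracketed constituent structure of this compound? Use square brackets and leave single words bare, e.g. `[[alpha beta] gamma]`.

The outermost head in the paraphrase is "chain" (specifically "temple garden salt chain"), modified by "market eel kiln".
Within "market eel kiln", the head is "kiln" and the modifier is "market eel".
Within "market eel", the head is "eel" and the modifier is "market".
Within "temple garden salt chain", the head is "chain" and the modifier is "temple garden salt".
Within "temple garden salt", the head is "salt" (specifically "garden salt") and the modifier is "temple".
Within "garden salt", the head is "salt" and the modifier is "garden".
Putting it together: [[[market eel] kiln] [[temple [garden salt]] chain]].

[[[market eel] kiln] [[temple [garden salt]] chain]]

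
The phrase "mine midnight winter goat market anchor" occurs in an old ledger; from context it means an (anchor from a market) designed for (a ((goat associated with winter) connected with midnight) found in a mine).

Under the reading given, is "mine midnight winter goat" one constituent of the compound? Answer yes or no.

yes

The paraphrase groups the words so that "mine midnight winter goat" is one unit: it corresponds to a single parenthesized sub-phrase.
The full structure is [[mine [midnight [winter goat]]] [market anchor]], in which [mine midnight winter goat] is a constituent.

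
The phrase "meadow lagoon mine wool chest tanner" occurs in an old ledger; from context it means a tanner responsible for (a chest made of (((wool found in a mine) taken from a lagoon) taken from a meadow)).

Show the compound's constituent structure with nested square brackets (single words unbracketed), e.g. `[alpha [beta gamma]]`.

[[[meadow [lagoon [mine wool]]] chest] tanner]

Whole compound: head "tanner", modifier "meadow lagoon mine wool chest".
Inside "meadow lagoon mine wool chest": head "chest", modifier "meadow lagoon mine wool".
Inside "meadow lagoon mine wool": head "wool" (specifically "lagoon mine wool"), modifier "meadow".
Inside "lagoon mine wool": head "wool" (specifically "mine wool"), modifier "lagoon".
Inside "mine wool": head "wool", modifier "mine".
Putting it together: [[[meadow [lagoon [mine wool]]] chest] tanner].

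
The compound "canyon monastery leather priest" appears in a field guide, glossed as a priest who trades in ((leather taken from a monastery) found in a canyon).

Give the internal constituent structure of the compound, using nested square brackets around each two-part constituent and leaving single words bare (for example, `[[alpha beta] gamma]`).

Overall it is a kind of priest; the modifier is "canyon monastery leather".
Inside "canyon monastery leather": head "leather" (specifically "monastery leather"), modifier "canyon".
Inside "monastery leather": head "leather", modifier "monastery".
Assembled: [[canyon [monastery leather]] priest].

[[canyon [monastery leather]] priest]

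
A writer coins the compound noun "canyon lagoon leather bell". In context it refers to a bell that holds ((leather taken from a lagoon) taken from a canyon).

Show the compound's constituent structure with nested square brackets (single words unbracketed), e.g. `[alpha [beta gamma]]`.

[[canyon [lagoon leather]] bell]

Whole compound: head "bell", modifier "canyon lagoon leather".
"canyon lagoon leather" → head "leather" (specifically "lagoon leather"), modifier "canyon".
"lagoon leather" → head "leather", modifier "lagoon".
Assembled: [[canyon [lagoon leather]] bell].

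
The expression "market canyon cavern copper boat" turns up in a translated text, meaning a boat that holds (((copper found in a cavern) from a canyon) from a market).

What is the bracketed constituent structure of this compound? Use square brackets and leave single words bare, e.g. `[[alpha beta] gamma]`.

[[market [canyon [cavern copper]]] boat]

Whole compound: head "boat", modifier "market canyon cavern copper".
Inside "market canyon cavern copper": head "copper" (specifically "canyon cavern copper"), modifier "market".
Inside "canyon cavern copper": head "copper" (specifically "cavern copper"), modifier "canyon".
Inside "cavern copper": head "copper", modifier "cavern".
Putting it together: [[market [canyon [cavern copper]]] boat].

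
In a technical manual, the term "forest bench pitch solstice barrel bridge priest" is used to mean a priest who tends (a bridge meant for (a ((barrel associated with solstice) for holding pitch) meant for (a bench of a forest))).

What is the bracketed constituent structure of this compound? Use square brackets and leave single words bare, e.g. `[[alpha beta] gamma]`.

[[[[forest bench] [pitch [solstice barrel]]] bridge] priest]

At the top level: head "priest"; modifier "forest bench pitch solstice barrel bridge".
Within "forest bench pitch solstice barrel bridge", the head is "bridge" and the modifier is "forest bench pitch solstice barrel".
Within "forest bench pitch solstice barrel", the head is "barrel" (specifically "pitch solstice barrel") and the modifier is "forest bench".
Within "forest bench", the head is "bench" and the modifier is "forest".
Within "pitch solstice barrel", the head is "barrel" (specifically "solstice barrel") and the modifier is "pitch".
Within "solstice barrel", the head is "barrel" and the modifier is "solstice".
So the structure is [[[[forest bench] [pitch [solstice barrel]]] bridge] priest].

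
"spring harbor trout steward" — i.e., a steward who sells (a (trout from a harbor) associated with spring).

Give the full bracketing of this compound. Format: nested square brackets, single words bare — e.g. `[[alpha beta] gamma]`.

The outermost head in the paraphrase is "steward", modified by "spring harbor trout".
Within "spring harbor trout", the head is "trout" (specifically "harbor trout") and the modifier is "spring".
Within "harbor trout", the head is "trout" and the modifier is "harbor".
So the structure is [[spring [harbor trout]] steward].

[[spring [harbor trout]] steward]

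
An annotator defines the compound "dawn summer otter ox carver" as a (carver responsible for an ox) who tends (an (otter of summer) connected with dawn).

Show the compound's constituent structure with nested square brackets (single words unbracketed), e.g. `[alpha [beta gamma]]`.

[[dawn [summer otter]] [ox carver]]

Whole compound: head "carver" (specifically "ox carver"), modifier "dawn summer otter".
"dawn summer otter" → head "otter" (specifically "summer otter"), modifier "dawn".
"summer otter" → head "otter", modifier "summer".
"ox carver" → head "carver", modifier "ox".
Putting it together: [[dawn [summer otter]] [ox carver]].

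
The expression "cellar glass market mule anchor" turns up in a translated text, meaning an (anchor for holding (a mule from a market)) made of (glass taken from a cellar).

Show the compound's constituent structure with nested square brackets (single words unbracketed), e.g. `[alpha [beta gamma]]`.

Overall it is a kind of anchor (specifically "market mule anchor"); the modifier is "cellar glass".
"cellar glass" → head "glass", modifier "cellar".
"market mule anchor" → head "anchor", modifier "market mule".
"market mule" → head "mule", modifier "market".
Assembled: [[cellar glass] [[market mule] anchor]].

[[cellar glass] [[market mule] anchor]]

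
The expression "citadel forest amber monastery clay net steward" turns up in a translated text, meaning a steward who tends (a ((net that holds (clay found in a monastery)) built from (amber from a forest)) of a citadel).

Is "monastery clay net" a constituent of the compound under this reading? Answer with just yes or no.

The paraphrase groups the words so that "monastery clay net" is one unit: it corresponds to a single parenthesized sub-phrase.
The full structure is [[citadel [[forest amber] [[monastery clay] net]]] steward], in which [monastery clay net] is a constituent.

yes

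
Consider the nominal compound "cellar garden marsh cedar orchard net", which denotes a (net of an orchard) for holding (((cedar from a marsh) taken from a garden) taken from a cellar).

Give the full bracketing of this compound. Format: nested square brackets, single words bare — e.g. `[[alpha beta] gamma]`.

At the top level: head "net" (specifically "orchard net"); modifier "cellar garden marsh cedar".
Within "cellar garden marsh cedar", the head is "cedar" (specifically "garden marsh cedar") and the modifier is "cellar".
Within "garden marsh cedar", the head is "cedar" (specifically "marsh cedar") and the modifier is "garden".
Within "marsh cedar", the head is "cedar" and the modifier is "marsh".
Within "orchard net", the head is "net" and the modifier is "orchard".
Putting it together: [[cellar [garden [marsh cedar]]] [orchard net]].

[[cellar [garden [marsh cedar]]] [orchard net]]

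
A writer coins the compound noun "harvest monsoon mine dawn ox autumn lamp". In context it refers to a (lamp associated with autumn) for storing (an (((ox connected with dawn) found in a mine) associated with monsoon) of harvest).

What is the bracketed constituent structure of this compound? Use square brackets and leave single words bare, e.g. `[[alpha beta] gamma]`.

The outermost head in the paraphrase is "lamp" (specifically "autumn lamp"), modified by "harvest monsoon mine dawn ox".
Inside "harvest monsoon mine dawn ox": head "ox" (specifically "monsoon mine dawn ox"), modifier "harvest".
Inside "monsoon mine dawn ox": head "ox" (specifically "mine dawn ox"), modifier "monsoon".
Inside "mine dawn ox": head "ox" (specifically "dawn ox"), modifier "mine".
Inside "dawn ox": head "ox", modifier "dawn".
Inside "autumn lamp": head "lamp", modifier "autumn".
Putting it together: [[harvest [monsoon [mine [dawn ox]]]] [autumn lamp]].

[[harvest [monsoon [mine [dawn ox]]]] [autumn lamp]]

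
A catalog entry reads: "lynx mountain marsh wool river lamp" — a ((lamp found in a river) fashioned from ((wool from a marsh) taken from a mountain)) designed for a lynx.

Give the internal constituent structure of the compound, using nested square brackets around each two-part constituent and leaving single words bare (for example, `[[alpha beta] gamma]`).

At the top level: head "lamp" (specifically "mountain marsh wool river lamp"); modifier "lynx".
Within "mountain marsh wool river lamp", the head is "lamp" (specifically "river lamp") and the modifier is "mountain marsh wool".
Within "mountain marsh wool", the head is "wool" (specifically "marsh wool") and the modifier is "mountain".
Within "marsh wool", the head is "wool" and the modifier is "marsh".
Within "river lamp", the head is "lamp" and the modifier is "river".
Putting it together: [lynx [[mountain [marsh wool]] [river lamp]]].

[lynx [[mountain [marsh wool]] [river lamp]]]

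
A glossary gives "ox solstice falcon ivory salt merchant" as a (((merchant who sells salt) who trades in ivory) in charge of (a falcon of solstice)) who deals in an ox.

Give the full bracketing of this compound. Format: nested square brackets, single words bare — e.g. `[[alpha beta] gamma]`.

At the top level: head "merchant" (specifically "solstice falcon ivory salt merchant"); modifier "ox".
Inside "solstice falcon ivory salt merchant": head "merchant" (specifically "ivory salt merchant"), modifier "solstice falcon".
Inside "solstice falcon": head "falcon", modifier "solstice".
Inside "ivory salt merchant": head "merchant" (specifically "salt merchant"), modifier "ivory".
Inside "salt merchant": head "merchant", modifier "salt".
Putting it together: [ox [[solstice falcon] [ivory [salt merchant]]]].

[ox [[solstice falcon] [ivory [salt merchant]]]]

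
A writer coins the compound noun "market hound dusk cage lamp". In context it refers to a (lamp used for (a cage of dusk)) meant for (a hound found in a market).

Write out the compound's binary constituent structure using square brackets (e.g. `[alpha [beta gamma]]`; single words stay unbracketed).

The outermost head in the paraphrase is "lamp" (specifically "dusk cage lamp"), modified by "market hound".
"market hound" → head "hound", modifier "market".
"dusk cage lamp" → head "lamp", modifier "dusk cage".
"dusk cage" → head "cage", modifier "dusk".
Putting it together: [[market hound] [[dusk cage] lamp]].

[[market hound] [[dusk cage] lamp]]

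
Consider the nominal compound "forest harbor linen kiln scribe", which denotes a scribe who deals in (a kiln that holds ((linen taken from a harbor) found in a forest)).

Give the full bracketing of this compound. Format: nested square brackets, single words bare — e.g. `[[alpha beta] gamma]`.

Overall it is a kind of scribe; the modifier is "forest harbor linen kiln".
"forest harbor linen kiln" → head "kiln", modifier "forest harbor linen".
"forest harbor linen" → head "linen" (specifically "harbor linen"), modifier "forest".
"harbor linen" → head "linen", modifier "harbor".
Putting it together: [[[forest [harbor linen]] kiln] scribe].

[[[forest [harbor linen]] kiln] scribe]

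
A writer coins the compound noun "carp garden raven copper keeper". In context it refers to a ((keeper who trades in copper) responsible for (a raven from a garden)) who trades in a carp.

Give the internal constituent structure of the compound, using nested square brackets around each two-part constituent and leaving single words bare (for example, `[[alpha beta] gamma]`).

Overall it is a kind of keeper (specifically "garden raven copper keeper"); the modifier is "carp".
"garden raven copper keeper" → head "keeper" (specifically "copper keeper"), modifier "garden raven".
"garden raven" → head "raven", modifier "garden".
"copper keeper" → head "keeper", modifier "copper".
Assembled: [carp [[garden raven] [copper keeper]]].

[carp [[garden raven] [copper keeper]]]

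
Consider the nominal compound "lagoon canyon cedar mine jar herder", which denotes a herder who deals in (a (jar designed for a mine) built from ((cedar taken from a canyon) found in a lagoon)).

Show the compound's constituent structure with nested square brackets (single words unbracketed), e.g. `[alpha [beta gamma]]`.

[[[lagoon [canyon cedar]] [mine jar]] herder]

Overall it is a kind of herder; the modifier is "lagoon canyon cedar mine jar".
Within "lagoon canyon cedar mine jar", the head is "jar" (specifically "mine jar") and the modifier is "lagoon canyon cedar".
Within "lagoon canyon cedar", the head is "cedar" (specifically "canyon cedar") and the modifier is "lagoon".
Within "canyon cedar", the head is "cedar" and the modifier is "canyon".
Within "mine jar", the head is "jar" and the modifier is "mine".
So the structure is [[[lagoon [canyon cedar]] [mine jar]] herder].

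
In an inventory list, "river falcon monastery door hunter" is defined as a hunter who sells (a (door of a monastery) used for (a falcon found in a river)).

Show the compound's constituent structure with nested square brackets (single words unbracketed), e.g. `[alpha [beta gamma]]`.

The outermost head in the paraphrase is "hunter", modified by "river falcon monastery door".
"river falcon monastery door" → head "door" (specifically "monastery door"), modifier "river falcon".
"river falcon" → head "falcon", modifier "river".
"monastery door" → head "door", modifier "monastery".
Putting it together: [[[river falcon] [monastery door]] hunter].

[[[river falcon] [monastery door]] hunter]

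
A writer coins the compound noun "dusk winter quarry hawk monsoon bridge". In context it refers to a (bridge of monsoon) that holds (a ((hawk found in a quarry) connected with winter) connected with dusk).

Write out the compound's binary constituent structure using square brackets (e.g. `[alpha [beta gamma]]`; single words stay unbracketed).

[[dusk [winter [quarry hawk]]] [monsoon bridge]]

At the top level: head "bridge" (specifically "monsoon bridge"); modifier "dusk winter quarry hawk".
"dusk winter quarry hawk" → head "hawk" (specifically "winter quarry hawk"), modifier "dusk".
"winter quarry hawk" → head "hawk" (specifically "quarry hawk"), modifier "winter".
"quarry hawk" → head "hawk", modifier "quarry".
"monsoon bridge" → head "bridge", modifier "monsoon".
Putting it together: [[dusk [winter [quarry hawk]]] [monsoon bridge]].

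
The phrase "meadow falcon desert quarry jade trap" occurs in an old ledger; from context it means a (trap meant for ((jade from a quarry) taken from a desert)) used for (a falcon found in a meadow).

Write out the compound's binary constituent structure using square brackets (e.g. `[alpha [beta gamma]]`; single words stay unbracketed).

[[meadow falcon] [[desert [quarry jade]] trap]]

Overall it is a kind of trap (specifically "desert quarry jade trap"); the modifier is "meadow falcon".
Within "meadow falcon", the head is "falcon" and the modifier is "meadow".
Within "desert quarry jade trap", the head is "trap" and the modifier is "desert quarry jade".
Within "desert quarry jade", the head is "jade" (specifically "quarry jade") and the modifier is "desert".
Within "quarry jade", the head is "jade" and the modifier is "quarry".
Putting it together: [[meadow falcon] [[desert [quarry jade]] trap]].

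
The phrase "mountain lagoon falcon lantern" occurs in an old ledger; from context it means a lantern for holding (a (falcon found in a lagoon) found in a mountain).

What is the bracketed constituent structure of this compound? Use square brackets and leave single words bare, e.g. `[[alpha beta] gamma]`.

[[mountain [lagoon falcon]] lantern]

The outermost head in the paraphrase is "lantern", modified by "mountain lagoon falcon".
Within "mountain lagoon falcon", the head is "falcon" (specifically "lagoon falcon") and the modifier is "mountain".
Within "lagoon falcon", the head is "falcon" and the modifier is "lagoon".
Putting it together: [[mountain [lagoon falcon]] lantern].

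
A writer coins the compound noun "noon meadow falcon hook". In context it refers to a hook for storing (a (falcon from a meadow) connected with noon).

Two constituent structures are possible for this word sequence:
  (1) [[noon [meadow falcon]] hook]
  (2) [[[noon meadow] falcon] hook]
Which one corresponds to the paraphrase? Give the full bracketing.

[[noon [meadow falcon]] hook]

The paraphrase's head is the "hook" part ("hook"); its modifier is "noon meadow falcon".
That top-level split, carried through the inner groups, gives [[noon [meadow falcon]] hook].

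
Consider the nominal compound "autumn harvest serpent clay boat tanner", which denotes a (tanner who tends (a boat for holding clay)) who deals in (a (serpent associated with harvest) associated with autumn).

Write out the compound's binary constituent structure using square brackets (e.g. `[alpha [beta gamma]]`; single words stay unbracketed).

At the top level: head "tanner" (specifically "clay boat tanner"); modifier "autumn harvest serpent".
Within "autumn harvest serpent", the head is "serpent" (specifically "harvest serpent") and the modifier is "autumn".
Within "harvest serpent", the head is "serpent" and the modifier is "harvest".
Within "clay boat tanner", the head is "tanner" and the modifier is "clay boat".
Within "clay boat", the head is "boat" and the modifier is "clay".
So the structure is [[autumn [harvest serpent]] [[clay boat] tanner]].

[[autumn [harvest serpent]] [[clay boat] tanner]]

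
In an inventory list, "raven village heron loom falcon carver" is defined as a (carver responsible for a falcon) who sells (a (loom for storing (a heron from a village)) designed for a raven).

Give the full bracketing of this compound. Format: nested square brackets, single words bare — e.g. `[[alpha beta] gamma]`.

[[raven [[village heron] loom]] [falcon carver]]

At the top level: head "carver" (specifically "falcon carver"); modifier "raven village heron loom".
"raven village heron loom" → head "loom" (specifically "village heron loom"), modifier "raven".
"village heron loom" → head "loom", modifier "village heron".
"village heron" → head "heron", modifier "village".
"falcon carver" → head "carver", modifier "falcon".
So the structure is [[raven [[village heron] loom]] [falcon carver]].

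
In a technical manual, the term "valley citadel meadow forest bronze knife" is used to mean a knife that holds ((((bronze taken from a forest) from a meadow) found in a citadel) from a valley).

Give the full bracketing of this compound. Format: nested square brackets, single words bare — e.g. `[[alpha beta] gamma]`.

Whole compound: head "knife", modifier "valley citadel meadow forest bronze".
"valley citadel meadow forest bronze" → head "bronze" (specifically "citadel meadow forest bronze"), modifier "valley".
"citadel meadow forest bronze" → head "bronze" (specifically "meadow forest bronze"), modifier "citadel".
"meadow forest bronze" → head "bronze" (specifically "forest bronze"), modifier "meadow".
"forest bronze" → head "bronze", modifier "forest".
So the structure is [[valley [citadel [meadow [forest bronze]]]] knife].

[[valley [citadel [meadow [forest bronze]]]] knife]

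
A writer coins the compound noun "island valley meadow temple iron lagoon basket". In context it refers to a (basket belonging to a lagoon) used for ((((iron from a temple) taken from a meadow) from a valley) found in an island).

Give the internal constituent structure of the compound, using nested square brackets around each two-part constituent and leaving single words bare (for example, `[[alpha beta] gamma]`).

The outermost head in the paraphrase is "basket" (specifically "lagoon basket"), modified by "island valley meadow temple iron".
Inside "island valley meadow temple iron": head "iron" (specifically "valley meadow temple iron"), modifier "island".
Inside "valley meadow temple iron": head "iron" (specifically "meadow temple iron"), modifier "valley".
Inside "meadow temple iron": head "iron" (specifically "temple iron"), modifier "meadow".
Inside "temple iron": head "iron", modifier "temple".
Inside "lagoon basket": head "basket", modifier "lagoon".
Putting it together: [[island [valley [meadow [temple iron]]]] [lagoon basket]].

[[island [valley [meadow [temple iron]]]] [lagoon basket]]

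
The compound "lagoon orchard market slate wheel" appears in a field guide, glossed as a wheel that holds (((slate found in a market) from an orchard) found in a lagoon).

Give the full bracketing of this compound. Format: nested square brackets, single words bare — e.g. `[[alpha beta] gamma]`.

[[lagoon [orchard [market slate]]] wheel]

The outermost head in the paraphrase is "wheel", modified by "lagoon orchard market slate".
Inside "lagoon orchard market slate": head "slate" (specifically "orchard market slate"), modifier "lagoon".
Inside "orchard market slate": head "slate" (specifically "market slate"), modifier "orchard".
Inside "market slate": head "slate", modifier "market".
Assembled: [[lagoon [orchard [market slate]]] wheel].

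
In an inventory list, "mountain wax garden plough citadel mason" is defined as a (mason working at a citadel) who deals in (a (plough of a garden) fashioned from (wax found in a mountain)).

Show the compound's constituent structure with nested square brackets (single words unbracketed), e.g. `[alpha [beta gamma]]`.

[[[mountain wax] [garden plough]] [citadel mason]]

The outermost head in the paraphrase is "mason" (specifically "citadel mason"), modified by "mountain wax garden plough".
Inside "mountain wax garden plough": head "plough" (specifically "garden plough"), modifier "mountain wax".
Inside "mountain wax": head "wax", modifier "mountain".
Inside "garden plough": head "plough", modifier "garden".
Inside "citadel mason": head "mason", modifier "citadel".
Putting it together: [[[mountain wax] [garden plough]] [citadel mason]].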